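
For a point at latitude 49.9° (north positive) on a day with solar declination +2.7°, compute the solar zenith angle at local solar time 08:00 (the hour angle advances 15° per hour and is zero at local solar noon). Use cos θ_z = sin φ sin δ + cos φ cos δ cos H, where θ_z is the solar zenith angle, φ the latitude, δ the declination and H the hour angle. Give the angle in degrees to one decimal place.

Hour angle H = 15° × (8 − 12) = -60.00°.
cos θ_z = sin φ sin δ + cos φ cos δ cos H = (0.7649)(0.0471) + (0.6441)(0.9989)(0.5000) = 0.3577.
θ_z = arccos(0.3577) = 69.04°.

69.0°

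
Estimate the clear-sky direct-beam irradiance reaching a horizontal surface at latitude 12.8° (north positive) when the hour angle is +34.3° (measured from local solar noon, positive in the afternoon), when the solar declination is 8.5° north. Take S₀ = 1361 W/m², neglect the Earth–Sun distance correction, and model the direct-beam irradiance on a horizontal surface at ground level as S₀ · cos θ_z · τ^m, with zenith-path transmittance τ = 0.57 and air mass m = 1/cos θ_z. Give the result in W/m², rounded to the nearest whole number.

573 W/m²

cos θ_z = sin φ sin δ + cos φ cos δ cos H = (0.2215)(0.1478) + (0.9751)(0.9890)(0.8261) = 0.8294.
Air mass m = 1/cos θ_z = 1/0.8294 = 1.206; τ^m = 0.57^1.206 = 0.5077.
Surface direct beam = 1361 × 0.8294 × 0.5077 = 573.10 W/m².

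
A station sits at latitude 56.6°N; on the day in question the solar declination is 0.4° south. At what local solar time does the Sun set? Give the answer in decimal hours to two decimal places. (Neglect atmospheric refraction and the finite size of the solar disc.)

17.96 h

−tan φ tan δ = −(1.5166)(-0.0070) = 0.0106; H_s = arccos(0.0106) = 89.39°.
Sunset is at 12 + H_s/15 = 12 + 5.959 = 17.959 h local solar time.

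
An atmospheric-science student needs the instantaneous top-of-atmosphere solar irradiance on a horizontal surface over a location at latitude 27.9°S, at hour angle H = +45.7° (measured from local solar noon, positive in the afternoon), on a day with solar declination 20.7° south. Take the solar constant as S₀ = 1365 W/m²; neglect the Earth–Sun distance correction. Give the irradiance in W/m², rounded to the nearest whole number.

1014 W/m²

With φ = -27.9°, δ = -20.7°, H = 45.70°: sin φ sin δ = 0.1654, cos φ cos δ cos H = 0.5774, so cos θ_z = 0.7428.
Top-of-atmosphere irradiance = S₀ cos θ_z = 1365 × 0.7428 = 1013.92 W/m².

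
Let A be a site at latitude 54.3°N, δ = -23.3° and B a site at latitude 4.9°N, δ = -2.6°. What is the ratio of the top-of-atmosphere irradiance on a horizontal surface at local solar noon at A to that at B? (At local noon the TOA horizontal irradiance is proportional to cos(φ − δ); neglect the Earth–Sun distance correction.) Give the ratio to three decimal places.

0.217

A: cos θ_z = cos(54.3° − (-23.3°)) = 0.2147.
B: cos θ_z = cos(4.9° − (-2.6°)) = 0.9914.
Ratio A/B = 0.2147 / 0.9914 = 0.2166.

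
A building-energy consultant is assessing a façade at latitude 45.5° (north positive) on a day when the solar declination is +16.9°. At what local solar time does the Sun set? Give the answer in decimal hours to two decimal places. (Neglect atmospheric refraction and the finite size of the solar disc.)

19.20 h

−tan φ tan δ = −(1.0176)(0.3038) = -0.3091; H_s = arccos(-0.3091) = 108.01°.
Sunset is at 12 + H_s/15 = 12 + 7.201 = 19.201 h local solar time.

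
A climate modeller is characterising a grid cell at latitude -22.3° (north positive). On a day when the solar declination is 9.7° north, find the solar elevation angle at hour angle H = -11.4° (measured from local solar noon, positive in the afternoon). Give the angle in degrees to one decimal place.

With φ = -22.3°, δ = 9.7°, H = -11.40°: sin φ sin δ = -0.0639, cos φ cos δ cos H = 0.8940, so cos θ_z = 0.8301.
θ_z = arccos(0.8301) = 33.89°, so the elevation is 90° − 33.89° = 56.11°.

56.1°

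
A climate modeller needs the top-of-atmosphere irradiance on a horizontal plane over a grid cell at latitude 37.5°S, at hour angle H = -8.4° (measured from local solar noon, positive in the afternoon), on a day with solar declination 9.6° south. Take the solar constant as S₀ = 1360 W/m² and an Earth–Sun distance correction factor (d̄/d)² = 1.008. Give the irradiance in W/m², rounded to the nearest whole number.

1200 W/m²

With φ = -37.5°, δ = -9.6°, H = -8.40°: sin φ sin δ = 0.1015, cos φ cos δ cos H = 0.7739, so cos θ_z = 0.8754.
Top-of-atmosphere irradiance = S₀ (d̄/d)² cos θ_z = 1360 × 1.008 × 0.8754 = 1200.07 W/m².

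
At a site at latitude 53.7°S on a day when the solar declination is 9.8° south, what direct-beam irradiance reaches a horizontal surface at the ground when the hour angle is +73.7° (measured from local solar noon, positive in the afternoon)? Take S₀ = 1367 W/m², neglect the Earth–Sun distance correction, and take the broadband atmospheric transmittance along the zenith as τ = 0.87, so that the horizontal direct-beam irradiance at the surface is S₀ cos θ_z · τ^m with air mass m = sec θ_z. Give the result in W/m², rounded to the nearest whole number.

With φ = -53.7°, δ = -9.8°, H = 73.70°: sin φ sin δ = 0.1372, cos φ cos δ cos H = 0.1637, so cos θ_z = 0.3009.
Air mass m = 1/cos θ_z = 1/0.3009 = 3.323; τ^m = 0.87^3.323 = 0.6295.
Surface direct beam = 1367 × 0.3009 × 0.6295 = 258.93 W/m².

259 W/m²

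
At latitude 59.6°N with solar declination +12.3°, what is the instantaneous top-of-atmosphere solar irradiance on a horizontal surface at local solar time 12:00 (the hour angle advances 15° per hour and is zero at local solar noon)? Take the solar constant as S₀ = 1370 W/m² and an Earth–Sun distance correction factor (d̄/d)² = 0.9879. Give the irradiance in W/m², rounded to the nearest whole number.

918 W/m²

Hour angle H = 15° × (12 − 12) = 0.00°.
cos θ_z = sin φ sin δ + cos φ cos δ cos H = (0.8625)(0.2130) + (0.5060)(0.9770)(1.0000) = 0.6781.
Top-of-atmosphere irradiance = S₀ (d̄/d)² cos θ_z = 1370 × 0.9879 × 0.6781 = 917.76 W/m².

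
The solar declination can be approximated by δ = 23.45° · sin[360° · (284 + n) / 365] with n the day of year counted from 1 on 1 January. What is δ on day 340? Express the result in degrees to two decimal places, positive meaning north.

360 × (284 + 340) / 365 = 615.452°; sin(615.452°) = -0.9679.
δ = 23.45 × -0.9679 = -22.697° ≈ -22.70°.

-22.70°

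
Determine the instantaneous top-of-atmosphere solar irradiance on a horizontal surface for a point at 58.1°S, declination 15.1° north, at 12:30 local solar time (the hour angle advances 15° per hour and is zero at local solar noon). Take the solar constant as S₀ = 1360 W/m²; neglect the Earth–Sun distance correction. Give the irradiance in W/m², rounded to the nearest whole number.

387 W/m²

Hour angle H = 15° × (12.5 − 12) = 7.50°.
With φ = -58.1°, δ = 15.1°, H = 7.50°: sin φ sin δ = -0.2212, cos φ cos δ cos H = 0.5058, so cos θ_z = 0.2846.
Top-of-atmosphere irradiance = S₀ cos θ_z = 1360 × 0.2846 = 387.06 W/m².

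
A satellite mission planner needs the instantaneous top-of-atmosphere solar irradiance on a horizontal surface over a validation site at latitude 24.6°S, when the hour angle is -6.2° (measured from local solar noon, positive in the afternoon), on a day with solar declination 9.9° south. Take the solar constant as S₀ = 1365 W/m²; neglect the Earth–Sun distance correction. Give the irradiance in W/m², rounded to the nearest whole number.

1313 W/m²

cos θ_z = sin(-24.6°) sin(-9.9°) + cos(-24.6°) cos(-9.9°) cos(-6.20°) = 0.0716 + 0.8905 = 0.9621.
Top-of-atmosphere irradiance = S₀ cos θ_z = 1365 × 0.9621 = 1313.27 W/m².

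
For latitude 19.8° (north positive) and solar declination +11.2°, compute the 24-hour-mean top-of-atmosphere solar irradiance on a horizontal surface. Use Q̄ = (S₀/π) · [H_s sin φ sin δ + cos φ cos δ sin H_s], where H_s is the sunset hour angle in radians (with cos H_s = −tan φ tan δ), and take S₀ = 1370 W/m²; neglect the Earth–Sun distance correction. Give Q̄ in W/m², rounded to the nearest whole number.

cos H_s = −tan(19.8°) · tan(11.2°) = -0.0713, so H_s = arccos(-0.0713) = 94.09°. In radians, H_s = 1.6422.
H_s sin φ sin δ = 1.6422 × 0.3387 × 0.1942 = 0.1080.
cos φ cos δ sin H_s = 0.9409 × 0.9810 × 0.9975 = 0.9207.
Q̄ = (1370/π) × (0.1080 + 0.9207) = 436.08 × 1.0287 = 448.60 W/m².

449 W/m²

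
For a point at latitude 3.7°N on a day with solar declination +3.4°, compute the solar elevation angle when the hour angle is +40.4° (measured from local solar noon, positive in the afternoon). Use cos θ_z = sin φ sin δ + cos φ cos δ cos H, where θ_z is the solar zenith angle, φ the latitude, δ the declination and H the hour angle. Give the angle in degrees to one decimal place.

cos θ_z = sin φ sin δ + cos φ cos δ cos H = (0.0645)(0.0593) + (0.9979)(0.9982)(0.7615) = 0.7624.
θ_z = arccos(0.7624) = 40.32°, so the elevation is 90° − 40.32° = 49.68°.

49.7°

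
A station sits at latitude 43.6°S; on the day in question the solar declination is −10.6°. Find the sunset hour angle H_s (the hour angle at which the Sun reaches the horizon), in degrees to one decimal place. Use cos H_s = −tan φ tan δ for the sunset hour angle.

100.3°

cos H_s = −tan(-43.6°) · tan(-10.6°) = -0.1782, so H_s = arccos(-0.1782) = 100.26°.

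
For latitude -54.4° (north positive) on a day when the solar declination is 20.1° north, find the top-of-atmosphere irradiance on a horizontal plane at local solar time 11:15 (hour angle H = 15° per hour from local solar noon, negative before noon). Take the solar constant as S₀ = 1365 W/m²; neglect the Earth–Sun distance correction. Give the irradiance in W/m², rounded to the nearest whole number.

Hour angle H = 15° × (11.25 − 12) = -11.25°.
cos θ_z = sin φ sin δ + cos φ cos δ cos H = (-0.8131)(0.3437) + (0.5821)(0.9391)(0.9808) = 0.2567.
Top-of-atmosphere irradiance = S₀ cos θ_z = 1365 × 0.2567 = 350.40 W/m².

350 W/m²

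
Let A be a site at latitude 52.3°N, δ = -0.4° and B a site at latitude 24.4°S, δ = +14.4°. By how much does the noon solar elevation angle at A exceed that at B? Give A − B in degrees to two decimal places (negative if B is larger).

-13.90°

A: 90° − |52.3 − (-0.4)| = 37.30°.
B: 90° − |-24.4 − (14.4)| = 51.20°.
A − B = 37.30 − 51.20 = -13.90°.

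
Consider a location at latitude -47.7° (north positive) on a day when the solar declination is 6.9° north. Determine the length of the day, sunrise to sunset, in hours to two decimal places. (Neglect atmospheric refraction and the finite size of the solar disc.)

−tan φ tan δ = −(-1.0990)(0.1210) = 0.1330; H_s = arccos(0.1330) = 82.36°.
Day length = 2 H_s / 15° h⁻¹ = 164.72° / 15 = 10.981 h.

10.98 hours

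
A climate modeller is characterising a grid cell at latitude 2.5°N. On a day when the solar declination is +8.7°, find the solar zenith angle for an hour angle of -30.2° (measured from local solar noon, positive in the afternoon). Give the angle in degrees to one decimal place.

30.7°

cos θ_z = sin(2.5°) sin(8.7°) + cos(2.5°) cos(8.7°) cos(-30.20°) = 0.0066 + 0.8535 = 0.8601.
θ_z = arccos(0.8601) = 30.67°.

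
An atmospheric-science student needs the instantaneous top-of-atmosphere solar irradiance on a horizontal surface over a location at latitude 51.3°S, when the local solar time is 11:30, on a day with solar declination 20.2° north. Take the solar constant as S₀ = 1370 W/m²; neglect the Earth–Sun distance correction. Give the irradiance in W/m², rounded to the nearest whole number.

428 W/m²

Hour angle H = 15° × (11.5 − 12) = -7.50°.
With φ = -51.3°, δ = 20.2°, H = -7.50°: sin φ sin δ = -0.2695, cos φ cos δ cos H = 0.5818, so cos θ_z = 0.3123.
Top-of-atmosphere irradiance = S₀ cos θ_z = 1370 × 0.3123 = 427.85 W/m².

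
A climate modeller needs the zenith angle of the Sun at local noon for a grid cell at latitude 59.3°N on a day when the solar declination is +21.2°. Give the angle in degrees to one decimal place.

38.1°

At local solar noon the hour angle is zero, so the zenith angle is |φ − δ| = |59.3° − (21.2°)| = 38.1°.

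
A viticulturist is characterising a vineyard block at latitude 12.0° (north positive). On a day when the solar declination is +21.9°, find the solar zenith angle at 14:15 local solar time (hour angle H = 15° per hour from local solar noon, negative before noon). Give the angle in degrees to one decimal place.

Hour angle H = 15° × (14.25 − 12) = 33.75°.
cos θ_z = sin φ sin δ + cos φ cos δ cos H = (0.2079)(0.3730) + (0.9781)(0.9278)(0.8315) = 0.8321.
θ_z = arccos(0.8321) = 33.68°.

33.7°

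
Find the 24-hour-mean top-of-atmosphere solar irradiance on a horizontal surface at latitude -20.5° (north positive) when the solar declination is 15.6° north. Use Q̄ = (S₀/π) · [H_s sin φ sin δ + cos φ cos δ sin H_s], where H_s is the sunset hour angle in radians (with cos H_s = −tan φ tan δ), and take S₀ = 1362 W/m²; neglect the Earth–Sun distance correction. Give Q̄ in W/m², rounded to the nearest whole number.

−tan φ tan δ = −(-0.3739)(0.2792) = 0.1044; H_s = arccos(0.1044) = 84.01°. In radians, H_s = 1.4663.
H_s sin φ sin δ = 1.4663 × -0.3502 × 0.2689 = -0.1381.
cos φ cos δ sin H_s = 0.9367 × 0.9632 × 0.9945 = 0.8973.
Q̄ = (1362/π) × (-0.1381 + 0.8973) = 433.54 × 0.7592 = 329.14 W/m².

329 W/m²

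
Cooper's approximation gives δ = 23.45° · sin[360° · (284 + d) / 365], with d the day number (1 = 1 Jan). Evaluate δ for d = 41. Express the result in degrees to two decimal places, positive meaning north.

360 × (284 + 41) / 365 = 320.548°; sin(320.548°) = -0.6354.
δ = 23.45 × -0.6354 = -14.900° ≈ -14.90°.

-14.90°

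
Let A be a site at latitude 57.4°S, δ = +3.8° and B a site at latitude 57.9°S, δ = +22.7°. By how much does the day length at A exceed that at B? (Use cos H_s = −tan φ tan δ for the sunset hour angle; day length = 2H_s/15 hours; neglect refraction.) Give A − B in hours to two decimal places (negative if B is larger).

A: H_s = arccos(−tan -57.4° · tan 3.8°) = 84.04°, so 2H_s/15 = 11.2053 h.
B: H_s = arccos(−tan -57.9° · tan 22.7°) = 48.18°, so 2H_s/15 = 6.4240 h.
A − B = 11.2053 − 6.4240 = 4.7813 h.

+4.78 h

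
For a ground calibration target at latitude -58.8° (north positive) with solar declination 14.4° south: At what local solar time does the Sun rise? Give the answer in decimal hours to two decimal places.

4.33 h

cos H_s = −tan(-58.8°) · tan(-14.4°) = -0.4240, so H_s = arccos(-0.4240) = 115.09°.
Sunrise is at 12 − H_s/15 = 12 − 7.673 = 4.327 h local solar time.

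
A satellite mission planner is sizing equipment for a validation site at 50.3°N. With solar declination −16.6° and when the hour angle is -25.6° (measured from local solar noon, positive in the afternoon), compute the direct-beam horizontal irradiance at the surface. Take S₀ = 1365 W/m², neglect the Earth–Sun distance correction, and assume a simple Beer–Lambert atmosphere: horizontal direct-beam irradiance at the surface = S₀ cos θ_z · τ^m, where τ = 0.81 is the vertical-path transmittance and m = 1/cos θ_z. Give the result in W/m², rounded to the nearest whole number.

241 W/m²

cos θ_z = sin(50.3°) sin(-16.6°) + cos(50.3°) cos(-16.6°) cos(-25.60°) = -0.2198 + 0.5521 = 0.3323.
Air mass m = 1/cos θ_z = 1/0.3323 = 3.009; τ^m = 0.81^3.009 = 0.5304.
Surface direct beam = 1365 × 0.3323 × 0.5304 = 240.58 W/m².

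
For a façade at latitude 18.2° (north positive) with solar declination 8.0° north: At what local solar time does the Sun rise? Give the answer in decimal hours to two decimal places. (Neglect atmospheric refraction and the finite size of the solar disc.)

5.82 h

−tan φ tan δ = −(0.3288)(0.1405) = -0.0462; H_s = arccos(-0.0462) = 92.65°.
Sunrise is at 12 − H_s/15 = 12 − 6.177 = 5.823 h local solar time.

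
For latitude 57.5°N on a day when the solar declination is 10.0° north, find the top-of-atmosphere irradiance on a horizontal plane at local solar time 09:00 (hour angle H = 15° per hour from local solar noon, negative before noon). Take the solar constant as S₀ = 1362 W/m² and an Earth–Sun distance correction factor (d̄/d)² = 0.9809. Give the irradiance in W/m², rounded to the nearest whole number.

696 W/m²

Hour angle H = 15° × (9 − 12) = -45.00°.
With φ = 57.5°, δ = 10.0°, H = -45.00°: sin φ sin δ = 0.1465, cos φ cos δ cos H = 0.3742, so cos θ_z = 0.5207.
Top-of-atmosphere irradiance = S₀ (d̄/d)² cos θ_z = 1362 × 0.9809 × 0.5207 = 695.65 W/m².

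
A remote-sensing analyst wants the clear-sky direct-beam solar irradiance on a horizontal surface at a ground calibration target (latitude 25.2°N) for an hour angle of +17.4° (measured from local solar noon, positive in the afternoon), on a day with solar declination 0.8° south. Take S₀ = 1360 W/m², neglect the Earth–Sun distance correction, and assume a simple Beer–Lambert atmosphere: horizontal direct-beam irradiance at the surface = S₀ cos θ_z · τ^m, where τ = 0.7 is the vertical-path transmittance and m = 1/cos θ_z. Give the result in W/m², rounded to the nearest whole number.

769 W/m²

With φ = 25.2°, δ = -0.8°, H = 17.40°: sin φ sin δ = -0.0059, cos φ cos δ cos H = 0.8633, so cos θ_z = 0.8574.
Air mass m = 1/cos θ_z = 1/0.8574 = 1.166; τ^m = 0.7^1.166 = 0.6598.
Surface direct beam = 1360 × 0.8574 × 0.6598 = 769.37 W/m².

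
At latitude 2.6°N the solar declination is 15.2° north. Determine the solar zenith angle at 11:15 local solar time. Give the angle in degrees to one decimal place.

16.8°

Hour angle H = 15° × (11.25 − 12) = -11.25°.
cos θ_z = sin(2.6°) sin(15.2°) + cos(2.6°) cos(15.2°) cos(-11.25°) = 0.0119 + 0.9455 = 0.9574.
θ_z = arccos(0.9574) = 16.78°.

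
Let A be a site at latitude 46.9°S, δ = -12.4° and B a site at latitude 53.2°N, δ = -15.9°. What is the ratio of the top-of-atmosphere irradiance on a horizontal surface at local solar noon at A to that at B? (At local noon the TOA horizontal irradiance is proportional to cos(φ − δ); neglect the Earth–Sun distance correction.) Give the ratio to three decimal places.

A: cos θ_z = cos(-46.9° − (-12.4°)) = 0.8241.
B: cos θ_z = cos(53.2° − (-15.9°)) = 0.3567.
Ratio A/B = 0.8241 / 0.3567 = 2.3103.

2.310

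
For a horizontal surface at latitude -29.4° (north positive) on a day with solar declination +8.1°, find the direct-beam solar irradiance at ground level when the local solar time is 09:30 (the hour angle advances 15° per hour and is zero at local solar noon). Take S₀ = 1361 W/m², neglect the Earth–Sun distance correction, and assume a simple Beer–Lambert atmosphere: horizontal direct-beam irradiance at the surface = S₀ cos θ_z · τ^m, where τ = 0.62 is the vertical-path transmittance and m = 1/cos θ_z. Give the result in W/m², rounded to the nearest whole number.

385 W/m²

Hour angle H = 15° × (9.5 − 12) = -37.50°.
cos θ_z = sin φ sin δ + cos φ cos δ cos H = (-0.4909)(0.1409) + (0.8712)(0.9900)(0.7934) = 0.6151.
Air mass m = 1/cos θ_z = 1/0.6151 = 1.626; τ^m = 0.62^1.626 = 0.4597.
Surface direct beam = 1361 × 0.6151 × 0.4597 = 384.84 W/m².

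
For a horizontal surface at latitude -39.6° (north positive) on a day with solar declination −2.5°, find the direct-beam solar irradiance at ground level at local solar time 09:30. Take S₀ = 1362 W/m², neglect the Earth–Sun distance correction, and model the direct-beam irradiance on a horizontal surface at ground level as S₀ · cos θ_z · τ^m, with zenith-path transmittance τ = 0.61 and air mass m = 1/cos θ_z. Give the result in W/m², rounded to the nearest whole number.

Hour angle H = 15° × (9.5 − 12) = -37.50°.
cos θ_z = sin φ sin δ + cos φ cos δ cos H = (-0.6374)(-0.0436) + (0.7705)(0.9990)(0.7934) = 0.6385.
Air mass m = 1/cos θ_z = 1/0.6385 = 1.566; τ^m = 0.61^1.566 = 0.4611.
Surface direct beam = 1362 × 0.6385 × 0.4611 = 400.99 W/m².

401 W/m²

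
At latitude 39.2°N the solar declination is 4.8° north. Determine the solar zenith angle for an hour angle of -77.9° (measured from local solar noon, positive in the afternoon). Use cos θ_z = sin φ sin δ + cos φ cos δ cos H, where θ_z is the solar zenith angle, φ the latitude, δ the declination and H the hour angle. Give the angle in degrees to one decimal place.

77.6°

cos θ_z = sin(39.2°) sin(4.8°) + cos(39.2°) cos(4.8°) cos(-77.90°) = 0.0529 + 0.1619 = 0.2148.
θ_z = arccos(0.2148) = 77.60°.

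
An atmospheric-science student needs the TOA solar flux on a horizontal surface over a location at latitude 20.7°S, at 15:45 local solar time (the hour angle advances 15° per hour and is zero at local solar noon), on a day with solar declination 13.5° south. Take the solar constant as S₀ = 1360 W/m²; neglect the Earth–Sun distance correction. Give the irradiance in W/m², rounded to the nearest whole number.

Hour angle H = 15° × (15.75 − 12) = 56.25°.
With φ = -20.7°, δ = -13.5°, H = 56.25°: sin φ sin δ = 0.0825, cos φ cos δ cos H = 0.5053, so cos θ_z = 0.5878.
Top-of-atmosphere irradiance = S₀ cos θ_z = 1360 × 0.5878 = 799.41 W/m².

799 W/m²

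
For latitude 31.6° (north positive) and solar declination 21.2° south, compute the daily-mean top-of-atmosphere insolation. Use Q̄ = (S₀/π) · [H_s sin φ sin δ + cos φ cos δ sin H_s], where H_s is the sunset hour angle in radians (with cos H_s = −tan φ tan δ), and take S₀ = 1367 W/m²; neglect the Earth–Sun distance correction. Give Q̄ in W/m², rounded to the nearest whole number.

−tan φ tan δ = −(0.6152)(-0.3879) = 0.2386; H_s = arccos(0.2386) = 76.20°. In radians, H_s = 1.3299.
H_s sin φ sin δ = 1.3299 × 0.5240 × -0.3616 = -0.2520.
cos φ cos δ sin H_s = 0.8517 × 0.9323 × 0.9711 = 0.7711.
Q̄ = (1367/π) × (-0.2520 + 0.7711) = 435.13 × 0.5191 = 225.88 W/m².

226 W/m²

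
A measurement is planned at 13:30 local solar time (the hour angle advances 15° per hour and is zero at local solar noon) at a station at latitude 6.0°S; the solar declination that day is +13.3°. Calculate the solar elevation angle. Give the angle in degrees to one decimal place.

60.5°

Hour angle H = 15° × (13.5 − 12) = 22.50°.
With φ = -6.0°, δ = 13.3°, H = 22.50°: sin φ sin δ = -0.0240, cos φ cos δ cos H = 0.8942, so cos θ_z = 0.8702.
θ_z = arccos(0.8702) = 29.52°, so the elevation is 90° − 29.52° = 60.48°.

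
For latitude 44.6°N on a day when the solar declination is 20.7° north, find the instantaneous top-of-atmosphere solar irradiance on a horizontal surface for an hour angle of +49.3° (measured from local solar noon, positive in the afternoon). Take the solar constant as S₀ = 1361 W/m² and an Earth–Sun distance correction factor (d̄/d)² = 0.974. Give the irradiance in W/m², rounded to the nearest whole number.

With φ = 44.6°, δ = 20.7°, H = 49.30°: sin φ sin δ = 0.2482, cos φ cos δ cos H = 0.4343, so cos θ_z = 0.6825.
Top-of-atmosphere irradiance = S₀ (d̄/d)² cos θ_z = 1361 × 0.974 × 0.6825 = 904.73 W/m².

905 W/m²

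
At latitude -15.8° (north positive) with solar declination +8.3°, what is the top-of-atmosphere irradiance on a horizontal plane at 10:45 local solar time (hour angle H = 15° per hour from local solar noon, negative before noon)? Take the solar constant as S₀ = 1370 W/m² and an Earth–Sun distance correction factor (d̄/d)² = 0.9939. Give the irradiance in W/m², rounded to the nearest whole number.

Hour angle H = 15° × (10.75 − 12) = -18.75°.
cos θ_z = sin φ sin δ + cos φ cos δ cos H = (-0.2723)(0.1444) + (0.9622)(0.9895)(0.9469) = 0.8622.
Top-of-atmosphere irradiance = S₀ (d̄/d)² cos θ_z = 1370 × 0.9939 × 0.8622 = 1174.01 W/m².

1174 W/m²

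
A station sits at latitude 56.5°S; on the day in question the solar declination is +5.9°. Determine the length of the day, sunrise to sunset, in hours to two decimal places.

cos H_s = −tan(-56.5°) · tan(5.9°) = 0.1561, so H_s = arccos(0.1561) = 81.02°.
Day length = 2 H_s / 15° h⁻¹ = 162.04° / 15 = 10.803 h.

10.80 hours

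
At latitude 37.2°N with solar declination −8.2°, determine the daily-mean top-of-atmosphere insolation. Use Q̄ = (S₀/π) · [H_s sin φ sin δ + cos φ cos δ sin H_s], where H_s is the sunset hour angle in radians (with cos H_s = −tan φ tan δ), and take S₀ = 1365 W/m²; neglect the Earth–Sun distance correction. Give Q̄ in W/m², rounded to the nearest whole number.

286 W/m²

The sunset hour angle satisfies cos H_s = −tan φ tan δ = 0.1094, giving H_s = 83.72°. In radians, H_s = 1.4612.
H_s sin φ sin δ = 1.4612 × 0.6046 × -0.1426 = -0.1260.
cos φ cos δ sin H_s = 0.7965 × 0.9898 × 0.9940 = 0.7836.
Q̄ = (1365/π) × (-0.1260 + 0.7836) = 434.49 × 0.6576 = 285.72 W/m².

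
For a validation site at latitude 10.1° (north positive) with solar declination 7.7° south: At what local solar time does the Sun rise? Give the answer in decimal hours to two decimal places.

6.09 h

The sunset hour angle satisfies cos H_s = −tan φ tan δ = 0.0241, giving H_s = 88.62°.
Sunrise is at 12 − H_s/15 = 12 − 5.908 = 6.092 h local solar time.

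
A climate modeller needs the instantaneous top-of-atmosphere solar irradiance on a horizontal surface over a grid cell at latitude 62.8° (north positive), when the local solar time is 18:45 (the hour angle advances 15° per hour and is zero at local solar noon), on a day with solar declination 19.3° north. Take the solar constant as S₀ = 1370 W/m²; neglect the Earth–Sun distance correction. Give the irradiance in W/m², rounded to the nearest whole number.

287 W/m²

Hour angle H = 15° × (18.75 − 12) = 101.25°.
With φ = 62.8°, δ = 19.3°, H = 101.25°: sin φ sin δ = 0.2940, cos φ cos δ cos H = -0.0842, so cos θ_z = 0.2098.
Top-of-atmosphere irradiance = S₀ cos θ_z = 1370 × 0.2098 = 287.43 W/m².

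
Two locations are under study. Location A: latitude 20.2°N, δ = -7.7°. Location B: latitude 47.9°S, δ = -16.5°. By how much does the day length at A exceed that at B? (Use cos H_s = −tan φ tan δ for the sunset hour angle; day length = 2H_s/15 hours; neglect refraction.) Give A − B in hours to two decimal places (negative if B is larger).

-2.93 h

A: H_s = arccos(−tan 20.2° · tan -7.7°) = 87.15°, so 2H_s/15 = 11.6200 h.
B: H_s = arccos(−tan -47.9° · tan -16.5°) = 109.14°, so 2H_s/15 = 14.5520 h.
A − B = 11.6200 − 14.5520 = -2.9320 h.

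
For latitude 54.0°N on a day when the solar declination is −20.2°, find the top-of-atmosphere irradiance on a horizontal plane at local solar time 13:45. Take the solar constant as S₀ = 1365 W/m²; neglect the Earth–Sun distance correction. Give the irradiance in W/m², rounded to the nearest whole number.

Hour angle H = 15° × (13.75 − 12) = 26.25°.
cos θ_z = sin φ sin δ + cos φ cos δ cos H = (0.8090)(-0.3453) + (0.5878)(0.9385)(0.8969) = 0.2154.
Top-of-atmosphere irradiance = S₀ cos θ_z = 1365 × 0.2154 = 294.02 W/m².

294 W/m²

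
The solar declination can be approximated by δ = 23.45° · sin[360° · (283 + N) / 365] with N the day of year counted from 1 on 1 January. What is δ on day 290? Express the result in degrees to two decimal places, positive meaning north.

-9.97°

360 × (283 + 290) / 365 = 565.151°; sin(565.151°) = -0.4250.
δ = 23.45 × -0.4250 = -9.966° ≈ -9.97°.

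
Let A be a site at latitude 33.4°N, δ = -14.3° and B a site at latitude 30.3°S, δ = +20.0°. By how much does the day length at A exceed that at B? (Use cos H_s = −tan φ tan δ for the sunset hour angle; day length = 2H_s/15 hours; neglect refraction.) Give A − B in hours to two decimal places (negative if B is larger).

A: H_s = arccos(−tan 33.4° · tan -14.3°) = 80.32°, so 2H_s/15 = 10.7093 h.
B: H_s = arccos(−tan -30.3° · tan 20.0°) = 77.72°, so 2H_s/15 = 10.3627 h.
A − B = 10.7093 − 10.3627 = 0.3466 h.

+0.35 h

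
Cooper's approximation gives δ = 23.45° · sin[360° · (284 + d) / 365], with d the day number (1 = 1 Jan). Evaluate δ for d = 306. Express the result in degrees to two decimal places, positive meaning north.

-15.67°

360 × (284 + 306) / 365 = 581.918°; sin(581.918°) = -0.6681.
δ = 23.45 × -0.6681 = -15.667° ≈ -15.67°.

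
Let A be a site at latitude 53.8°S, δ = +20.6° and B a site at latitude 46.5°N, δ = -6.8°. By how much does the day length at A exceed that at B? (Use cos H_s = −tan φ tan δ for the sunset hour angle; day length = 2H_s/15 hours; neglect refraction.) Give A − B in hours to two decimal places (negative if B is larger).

A: H_s = arccos(−tan -53.8° · tan 20.6°) = 59.10°, so 2H_s/15 = 7.8800 h.
B: H_s = arccos(−tan 46.5° · tan -6.8°) = 82.78°, so 2H_s/15 = 11.0373 h.
A − B = 7.8800 − 11.0373 = -3.1573 h.

-3.16 h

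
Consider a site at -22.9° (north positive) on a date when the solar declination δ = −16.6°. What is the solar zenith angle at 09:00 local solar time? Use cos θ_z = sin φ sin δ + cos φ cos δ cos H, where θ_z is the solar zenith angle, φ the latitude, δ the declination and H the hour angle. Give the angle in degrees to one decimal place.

Hour angle H = 15° × (9 − 12) = -45.00°.
cos θ_z = sin(-22.9°) sin(-16.6°) + cos(-22.9°) cos(-16.6°) cos(-45.00°) = 0.1112 + 0.6242 = 0.7354.
θ_z = arccos(0.7354) = 42.66°.

42.7°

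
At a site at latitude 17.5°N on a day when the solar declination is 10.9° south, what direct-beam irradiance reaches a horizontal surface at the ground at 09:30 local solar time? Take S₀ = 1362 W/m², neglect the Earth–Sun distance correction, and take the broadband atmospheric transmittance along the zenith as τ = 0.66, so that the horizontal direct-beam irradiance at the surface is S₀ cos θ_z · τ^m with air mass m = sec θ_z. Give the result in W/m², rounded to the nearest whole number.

510 W/m²

Hour angle H = 15° × (9.5 − 12) = -37.50°.
cos θ_z = sin(17.5°) sin(-10.9°) + cos(17.5°) cos(-10.9°) cos(-37.50°) = -0.0569 + 0.7430 = 0.6861.
Air mass m = 1/cos θ_z = 1/0.6861 = 1.458; τ^m = 0.66^1.458 = 0.5456.
Surface direct beam = 1362 × 0.6861 × 0.5456 = 509.85 W/m².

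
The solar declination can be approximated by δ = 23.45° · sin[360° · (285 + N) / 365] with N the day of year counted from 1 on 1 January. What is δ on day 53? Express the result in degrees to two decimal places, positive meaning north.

-10.51°

360 × (285 + 53) / 365 = 333.370°; sin(333.370°) = -0.4482.
δ = 23.45 × -0.4482 = -10.510° ≈ -10.51°.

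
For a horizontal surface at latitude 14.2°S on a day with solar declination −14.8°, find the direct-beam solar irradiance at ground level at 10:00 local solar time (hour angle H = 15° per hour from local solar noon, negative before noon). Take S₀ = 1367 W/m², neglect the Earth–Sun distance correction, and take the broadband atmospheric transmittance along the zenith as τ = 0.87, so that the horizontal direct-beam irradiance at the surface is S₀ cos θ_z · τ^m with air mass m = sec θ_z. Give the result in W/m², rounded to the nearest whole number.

1019 W/m²

Hour angle H = 15° × (10 − 12) = -30.00°.
cos θ_z = sin φ sin δ + cos φ cos δ cos H = (-0.2453)(-0.2554) + (0.9694)(0.9668)(0.8660) = 0.8743.
Air mass m = 1/cos θ_z = 1/0.8743 = 1.144; τ^m = 0.87^1.144 = 0.8527.
Surface direct beam = 1367 × 0.8743 × 0.8527 = 1019.12 W/m².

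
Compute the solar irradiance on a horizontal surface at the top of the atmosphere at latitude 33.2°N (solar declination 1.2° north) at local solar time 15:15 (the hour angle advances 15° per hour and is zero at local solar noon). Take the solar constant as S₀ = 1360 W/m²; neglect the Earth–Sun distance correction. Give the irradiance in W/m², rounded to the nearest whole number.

Hour angle H = 15° × (15.25 − 12) = 48.75°.
With φ = 33.2°, δ = 1.2°, H = 48.75°: sin φ sin δ = 0.0115, cos φ cos δ cos H = 0.5516, so cos θ_z = 0.5631.
Top-of-atmosphere irradiance = S₀ cos θ_z = 1360 × 0.5631 = 765.82 W/m².

766 W/m²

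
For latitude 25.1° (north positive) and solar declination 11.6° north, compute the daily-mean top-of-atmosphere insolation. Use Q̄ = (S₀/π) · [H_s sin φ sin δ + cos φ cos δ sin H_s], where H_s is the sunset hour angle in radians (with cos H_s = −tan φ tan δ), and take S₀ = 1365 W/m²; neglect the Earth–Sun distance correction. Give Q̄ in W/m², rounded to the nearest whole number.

The sunset hour angle satisfies cos H_s = −tan φ tan δ = -0.0962, giving H_s = 95.52°. In radians, H_s = 1.6671.
H_s sin φ sin δ = 1.6671 × 0.4242 × 0.2011 = 0.1422.
cos φ cos δ sin H_s = 0.9056 × 0.9796 × 0.9954 = 0.8830.
Q̄ = (1365/π) × (0.1422 + 0.8830) = 434.49 × 1.0252 = 445.44 W/m².

445 W/m²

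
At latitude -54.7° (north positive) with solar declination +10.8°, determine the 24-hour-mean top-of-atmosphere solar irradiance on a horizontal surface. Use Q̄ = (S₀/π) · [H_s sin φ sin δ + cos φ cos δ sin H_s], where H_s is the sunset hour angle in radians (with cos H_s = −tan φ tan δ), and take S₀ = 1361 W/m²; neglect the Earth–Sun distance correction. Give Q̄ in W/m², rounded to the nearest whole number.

The sunset hour angle satisfies cos H_s = −tan φ tan δ = 0.2694, giving H_s = 74.37°. In radians, H_s = 1.2980.
H_s sin φ sin δ = 1.2980 × -0.8161 × 0.1874 = -0.1985.
cos φ cos δ sin H_s = 0.5779 × 0.9823 × 0.9630 = 0.5467.
Q̄ = (1361/π) × (-0.1985 + 0.5467) = 433.22 × 0.3482 = 150.85 W/m².

151 W/m²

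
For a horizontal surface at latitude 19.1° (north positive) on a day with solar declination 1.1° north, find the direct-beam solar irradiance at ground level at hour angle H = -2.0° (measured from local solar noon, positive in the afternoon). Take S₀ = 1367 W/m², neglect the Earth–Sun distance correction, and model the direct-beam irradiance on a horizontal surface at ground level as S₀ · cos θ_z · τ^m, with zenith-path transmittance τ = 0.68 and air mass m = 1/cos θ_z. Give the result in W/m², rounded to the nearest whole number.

866 W/m²

With φ = 19.1°, δ = 1.1°, H = -2.00°: sin φ sin δ = 0.0063, cos φ cos δ cos H = 0.9442, so cos θ_z = 0.9505.
Air mass m = 1/cos θ_z = 1/0.9505 = 1.052; τ^m = 0.68^1.052 = 0.6665.
Surface direct beam = 1367 × 0.9505 × 0.6665 = 866.01 W/m².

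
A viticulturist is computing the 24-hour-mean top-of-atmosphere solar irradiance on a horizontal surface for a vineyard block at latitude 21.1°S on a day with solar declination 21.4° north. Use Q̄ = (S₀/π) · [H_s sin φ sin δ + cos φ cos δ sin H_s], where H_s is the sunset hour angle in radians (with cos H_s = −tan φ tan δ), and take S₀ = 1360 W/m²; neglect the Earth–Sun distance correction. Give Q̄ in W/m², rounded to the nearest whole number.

291 W/m²

cos H_s = −tan(-21.1°) · tan(21.4°) = 0.1512, so H_s = arccos(0.1512) = 81.30°. In radians, H_s = 1.4190.
H_s sin φ sin δ = 1.4190 × -0.3600 × 0.3649 = -0.1864.
cos φ cos δ sin H_s = 0.9330 × 0.9311 × 0.9885 = 0.8587.
Q̄ = (1360/π) × (-0.1864 + 0.8587) = 432.90 × 0.6723 = 291.04 W/m².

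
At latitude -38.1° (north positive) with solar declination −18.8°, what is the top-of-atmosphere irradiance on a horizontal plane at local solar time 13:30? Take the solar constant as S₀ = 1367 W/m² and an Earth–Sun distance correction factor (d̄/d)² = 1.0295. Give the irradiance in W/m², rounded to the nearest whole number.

1248 W/m²

Hour angle H = 15° × (13.5 − 12) = 22.50°.
cos θ_z = sin φ sin δ + cos φ cos δ cos H = (-0.6170)(-0.3223) + (0.7869)(0.9466)(0.9239) = 0.8871.
Top-of-atmosphere irradiance = S₀ (d̄/d)² cos θ_z = 1367 × 1.0295 × 0.8871 = 1248.44 W/m².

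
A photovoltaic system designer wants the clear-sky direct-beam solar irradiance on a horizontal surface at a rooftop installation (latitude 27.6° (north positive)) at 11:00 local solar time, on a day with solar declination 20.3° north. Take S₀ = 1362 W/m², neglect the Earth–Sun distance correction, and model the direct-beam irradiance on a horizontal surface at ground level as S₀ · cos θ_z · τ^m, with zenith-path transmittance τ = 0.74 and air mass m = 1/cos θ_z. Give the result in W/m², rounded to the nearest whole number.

Hour angle H = 15° × (11 − 12) = -15.00°.
cos θ_z = sin φ sin δ + cos φ cos δ cos H = (0.4633)(0.3469) + (0.8862)(0.9379)(0.9659) = 0.9635.
Air mass m = 1/cos θ_z = 1/0.9635 = 1.038; τ^m = 0.74^1.038 = 0.7316.
Surface direct beam = 1362 × 0.9635 × 0.7316 = 960.07 W/m².

960 W/m²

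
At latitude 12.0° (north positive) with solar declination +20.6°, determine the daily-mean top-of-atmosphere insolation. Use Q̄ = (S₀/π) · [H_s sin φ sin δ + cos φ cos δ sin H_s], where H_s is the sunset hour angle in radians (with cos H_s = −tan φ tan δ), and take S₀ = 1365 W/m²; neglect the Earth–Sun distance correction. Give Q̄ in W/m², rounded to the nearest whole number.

cos H_s = −tan(12.0°) · tan(20.6°) = -0.0799, so H_s = arccos(-0.0799) = 94.58°. In radians, H_s = 1.6507.
H_s sin φ sin δ = 1.6507 × 0.2079 × 0.3518 = 0.1207.
cos φ cos δ sin H_s = 0.9781 × 0.9361 × 0.9968 = 0.9127.
Q̄ = (1365/π) × (0.1207 + 0.9127) = 434.49 × 1.0334 = 449.00 W/m².

449 W/m²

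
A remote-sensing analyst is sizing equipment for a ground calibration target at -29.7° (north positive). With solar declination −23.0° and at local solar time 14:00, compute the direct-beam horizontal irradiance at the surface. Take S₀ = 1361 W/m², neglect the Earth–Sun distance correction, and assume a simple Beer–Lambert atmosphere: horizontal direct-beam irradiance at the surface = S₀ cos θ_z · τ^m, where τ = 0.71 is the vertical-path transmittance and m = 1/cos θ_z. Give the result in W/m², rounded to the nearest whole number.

Hour angle H = 15° × (14 − 12) = 30.00°.
cos θ_z = sin(-29.7°) sin(-23.0°) + cos(-29.7°) cos(-23.0°) cos(30.00°) = 0.1936 + 0.6925 = 0.8861.
Air mass m = 1/cos θ_z = 1/0.8861 = 1.129; τ^m = 0.71^1.129 = 0.6793.
Surface direct beam = 1361 × 0.8861 × 0.6793 = 819.22 W/m².

819 W/m²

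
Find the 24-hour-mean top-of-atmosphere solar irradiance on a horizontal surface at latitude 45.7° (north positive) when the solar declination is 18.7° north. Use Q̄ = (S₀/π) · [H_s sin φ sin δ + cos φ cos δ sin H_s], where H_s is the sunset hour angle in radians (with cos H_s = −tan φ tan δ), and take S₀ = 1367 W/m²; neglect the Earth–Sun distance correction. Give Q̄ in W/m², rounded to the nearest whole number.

cos H_s = −tan(45.7°) · tan(18.7°) = -0.3469, so H_s = arccos(-0.3469) = 110.30°. In radians, H_s = 1.9251.
H_s sin φ sin δ = 1.9251 × 0.7157 × 0.3206 = 0.4417.
cos φ cos δ sin H_s = 0.6984 × 0.9472 × 0.9379 = 0.6204.
Q̄ = (1367/π) × (0.4417 + 0.6204) = 435.13 × 1.0621 = 462.15 W/m².

462 W/m²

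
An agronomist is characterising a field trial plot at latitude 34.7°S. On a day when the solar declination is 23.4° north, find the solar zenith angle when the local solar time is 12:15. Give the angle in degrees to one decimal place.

58.2°

Hour angle H = 15° × (12.25 − 12) = 3.75°.
cos θ_z = sin(-34.7°) sin(23.4°) + cos(-34.7°) cos(23.4°) cos(3.75°) = -0.2261 + 0.7529 = 0.5268.
θ_z = arccos(0.5268) = 58.21°.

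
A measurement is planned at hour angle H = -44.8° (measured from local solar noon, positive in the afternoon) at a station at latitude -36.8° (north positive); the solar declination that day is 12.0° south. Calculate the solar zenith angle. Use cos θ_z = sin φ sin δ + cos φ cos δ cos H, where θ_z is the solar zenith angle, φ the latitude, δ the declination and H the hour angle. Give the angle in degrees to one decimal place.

With φ = -36.8°, δ = -12.0°, H = -44.80°: sin φ sin δ = 0.1245, cos φ cos δ cos H = 0.5558, so cos θ_z = 0.6803.
θ_z = arccos(0.6803) = 47.13°.

47.1°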